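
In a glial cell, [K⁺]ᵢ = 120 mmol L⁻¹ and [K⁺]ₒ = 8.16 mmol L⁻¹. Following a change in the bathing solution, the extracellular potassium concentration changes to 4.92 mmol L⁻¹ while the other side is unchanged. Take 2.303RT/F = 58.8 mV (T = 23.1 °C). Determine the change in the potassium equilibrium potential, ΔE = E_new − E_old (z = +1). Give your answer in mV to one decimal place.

-12.9 mV

E_old = (58.8/1)·log₁₀(8.16/120) = -68.65 mV
E_new = (58.8/1)·log₁₀(4.92/120) = -81.57 mV
ΔE = -81.57 − (-68.65) = -12.92 mV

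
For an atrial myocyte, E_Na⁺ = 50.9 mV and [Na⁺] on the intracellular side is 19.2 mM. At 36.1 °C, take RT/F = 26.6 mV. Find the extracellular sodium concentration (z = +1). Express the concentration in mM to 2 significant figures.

130 mM

Nernst: E = (26.6/1) · ln([out]/[in]), so ln([out]/[in]) = 50.9 × 1 / 26.6 = 1.9135.
[out]/[in] = e^(1.9135) = 6.777.
[out] = 6.777 × 19.2 = 130.1 mM.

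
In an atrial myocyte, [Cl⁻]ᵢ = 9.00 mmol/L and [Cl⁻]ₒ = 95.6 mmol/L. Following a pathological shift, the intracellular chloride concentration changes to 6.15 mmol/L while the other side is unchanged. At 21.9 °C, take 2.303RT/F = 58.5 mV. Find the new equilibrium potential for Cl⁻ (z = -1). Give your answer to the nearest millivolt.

After the shift: [Cl⁻]_out = 95.6, [Cl⁻]_in = 6.15 mmol/L.
E_new = (58.5/-1)·log₁₀(95.6/6.15) = -58.50 · (1.1916) = -69.71 mV

-70 mV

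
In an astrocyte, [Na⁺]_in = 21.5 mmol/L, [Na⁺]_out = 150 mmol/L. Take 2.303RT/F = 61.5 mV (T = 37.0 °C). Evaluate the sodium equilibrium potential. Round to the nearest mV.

52 mV

E = (61.5/z) · log₁₀([Na⁺]_out/[Na⁺]_in) with z = +1.
= (61.5/1) · log₁₀(150/21.5) = 61.50 · log₁₀(6.977)
= 61.50 · (0.8437) = 51.88 mV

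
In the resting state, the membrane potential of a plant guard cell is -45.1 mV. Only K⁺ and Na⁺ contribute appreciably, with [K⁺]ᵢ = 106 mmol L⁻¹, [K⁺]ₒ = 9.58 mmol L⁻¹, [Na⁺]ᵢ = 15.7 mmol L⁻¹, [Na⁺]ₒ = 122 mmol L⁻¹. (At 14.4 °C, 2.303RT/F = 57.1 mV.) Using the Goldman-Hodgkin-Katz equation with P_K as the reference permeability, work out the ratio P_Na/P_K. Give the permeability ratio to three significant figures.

0.0638

Let α = P_Na/P_K. GHK: Vm = 57.1·log₁₀[(Kₒ + α·Naₒ)/(Kᵢ + α·Naᵢ)].
10^(Vm/57.1) = 10^(-45.1/57.1) = 0.16224
So 0.16224·(Kᵢ + α·Naᵢ) = Kₒ + α·Naₒ → α = (0.16224·106.0 − 9.58) / (122.0 − 0.16224·15.7)
α = (17.2 − 9.58) / (122.0 − 2.547) = 7.617/119.5 = 0.06377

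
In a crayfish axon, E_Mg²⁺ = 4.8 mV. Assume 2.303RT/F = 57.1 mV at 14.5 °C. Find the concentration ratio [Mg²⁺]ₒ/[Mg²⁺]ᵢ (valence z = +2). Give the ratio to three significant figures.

log₁₀([out]/[in]) = E·z/(57.1) = 4.8 × 2 / 57.1 = 0.1681
[out]/[in] = 10^(0.1681) = 1.473

1.47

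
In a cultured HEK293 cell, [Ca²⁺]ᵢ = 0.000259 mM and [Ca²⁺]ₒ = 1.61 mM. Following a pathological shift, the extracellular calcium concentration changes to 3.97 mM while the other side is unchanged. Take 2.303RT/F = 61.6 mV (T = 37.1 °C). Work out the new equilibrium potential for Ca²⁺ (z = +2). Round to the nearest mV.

After the shift: [Ca²⁺]_out = 3.97, [Ca²⁺]_in = 0.000259 mM.
E_new = (61.6/2)·log₁₀(3.97/0.000259) = 30.80 · (4.1855) = 128.91 mV

129 mV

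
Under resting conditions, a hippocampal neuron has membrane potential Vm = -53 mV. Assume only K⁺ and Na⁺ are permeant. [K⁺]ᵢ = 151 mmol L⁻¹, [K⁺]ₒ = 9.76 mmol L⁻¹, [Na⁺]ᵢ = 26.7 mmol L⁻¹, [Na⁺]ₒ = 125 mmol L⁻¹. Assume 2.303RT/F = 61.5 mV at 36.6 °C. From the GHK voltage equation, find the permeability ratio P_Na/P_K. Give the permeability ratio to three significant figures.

0.0906

Let α = P_Na/P_K. GHK: Vm = 61.5·log₁₀[(Kₒ + α·Naₒ)/(Kᵢ + α·Naᵢ)].
10^(Vm/61.5) = 10^(-53.0/61.5) = 0.13747
So 0.13747·(Kᵢ + α·Naᵢ) = Kₒ + α·Naₒ → α = (0.13747·151.0 − 9.76) / (125.0 − 0.13747·26.7)
α = (20.76 − 9.76) / (125.0 − 3.67) = 11/121.3 = 0.09065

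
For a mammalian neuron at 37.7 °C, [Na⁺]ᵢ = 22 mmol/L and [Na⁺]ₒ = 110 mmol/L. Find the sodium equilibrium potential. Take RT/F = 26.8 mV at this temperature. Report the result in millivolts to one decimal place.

E = (26.8/z) · ln([Na⁺]_out/[Na⁺]_in) with z = +1.
= (26.8/1) · ln(110/22) = 26.80 · ln(5)
= 26.80 · (1.6094) = 43.13 mV

43.1 mV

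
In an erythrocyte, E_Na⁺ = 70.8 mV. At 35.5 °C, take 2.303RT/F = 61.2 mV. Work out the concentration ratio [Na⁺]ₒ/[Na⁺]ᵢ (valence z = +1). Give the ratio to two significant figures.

log₁₀([out]/[in]) = E·z/(61.2) = 70.8 × 1 / 61.2 = 1.1569
[out]/[in] = 10^(1.1569) = 14.35

14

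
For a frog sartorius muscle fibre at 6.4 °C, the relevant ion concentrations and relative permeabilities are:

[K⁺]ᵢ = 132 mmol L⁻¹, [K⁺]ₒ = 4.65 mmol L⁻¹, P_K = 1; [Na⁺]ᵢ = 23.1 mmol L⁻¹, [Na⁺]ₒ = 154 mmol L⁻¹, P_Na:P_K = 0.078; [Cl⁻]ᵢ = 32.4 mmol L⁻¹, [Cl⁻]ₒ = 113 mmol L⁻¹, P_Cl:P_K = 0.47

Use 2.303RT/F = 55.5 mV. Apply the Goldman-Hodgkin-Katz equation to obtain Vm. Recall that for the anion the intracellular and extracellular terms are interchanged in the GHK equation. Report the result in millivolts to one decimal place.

Vm = 55.5 · log₁₀[(Σ P·[cation]ₒ + Σ P·[anion]ᵢ) / (Σ P·[cation]ᵢ + Σ P·[anion]ₒ)]
Numerator = 1×4.65 + 0.078×154 + 0.47×32.4 = 31.89
Denominator = 1×132 + 0.078×23.1 + 0.47×113 = 186.9
Vm = 55.5 · log₁₀(0.17062) = 55.5 × (-0.7680) = -42.62 mV

-42.6 mV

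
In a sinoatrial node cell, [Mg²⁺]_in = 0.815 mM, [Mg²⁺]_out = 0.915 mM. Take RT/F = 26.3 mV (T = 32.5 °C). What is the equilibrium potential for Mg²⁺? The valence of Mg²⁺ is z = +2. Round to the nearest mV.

E = (26.3/z) · ln([Mg²⁺]_out/[Mg²⁺]_in) with z = +2.
= (26.3/2) · ln(0.915/0.815) = 13.15 · ln(1.123)
= 13.15 · (0.1157) = 1.52 mV

2 mV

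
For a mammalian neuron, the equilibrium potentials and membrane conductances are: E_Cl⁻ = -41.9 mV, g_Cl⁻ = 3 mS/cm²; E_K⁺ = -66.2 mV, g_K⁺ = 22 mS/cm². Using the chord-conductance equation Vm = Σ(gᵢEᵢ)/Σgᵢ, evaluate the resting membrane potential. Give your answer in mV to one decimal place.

Σ gᵢEᵢ = 3·(-41.9) + 22·(-66.2) = -1582.10
Σ gᵢ = 3 + 22 = 25
Vm = -1582.10 / 25 = -63.28 mV

-63.3 mV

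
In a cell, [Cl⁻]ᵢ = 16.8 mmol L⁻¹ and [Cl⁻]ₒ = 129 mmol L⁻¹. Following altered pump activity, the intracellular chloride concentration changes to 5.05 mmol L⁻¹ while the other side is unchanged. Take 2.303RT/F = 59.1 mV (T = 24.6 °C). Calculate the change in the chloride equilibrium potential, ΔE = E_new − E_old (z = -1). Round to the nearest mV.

-31 mV

E_old = (59.1/-1)·log₁₀(129/16.8) = -52.32 mV
E_new = (59.1/-1)·log₁₀(129/5.05) = -83.17 mV
ΔE = -83.17 − (-52.32) = -30.85 mV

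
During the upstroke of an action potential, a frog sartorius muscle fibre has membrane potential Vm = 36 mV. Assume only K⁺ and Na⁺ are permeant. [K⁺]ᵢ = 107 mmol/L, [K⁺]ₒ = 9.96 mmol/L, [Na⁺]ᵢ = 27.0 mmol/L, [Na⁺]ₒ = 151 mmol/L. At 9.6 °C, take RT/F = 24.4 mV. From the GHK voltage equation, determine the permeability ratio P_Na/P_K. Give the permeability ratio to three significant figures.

13.9

Let α = P_Na/P_K. GHK: Vm = 24.4·ln[(Kₒ + α·Naₒ)/(Kᵢ + α·Naᵢ)].
e^(Vm/24.4) = e^(36.0/24.4) = 4.3728
So 4.3728·(Kᵢ + α·Naᵢ) = Kₒ + α·Naₒ → α = (4.3728·107.0 − 9.96) / (151.0 − 4.3728·27.0)
α = (467.9 − 9.96) / (151.0 − 118.1) = 457.9/32.93 = 13.9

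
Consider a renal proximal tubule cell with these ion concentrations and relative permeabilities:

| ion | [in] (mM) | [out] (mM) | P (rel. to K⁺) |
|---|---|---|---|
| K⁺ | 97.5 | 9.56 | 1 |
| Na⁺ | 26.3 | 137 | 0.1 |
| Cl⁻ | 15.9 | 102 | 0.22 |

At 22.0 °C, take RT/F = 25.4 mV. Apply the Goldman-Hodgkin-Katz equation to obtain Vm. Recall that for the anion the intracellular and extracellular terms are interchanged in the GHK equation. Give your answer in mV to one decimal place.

Vm = 25.4 · ln[(Σ P·[cation]ₒ + Σ P·[anion]ᵢ) / (Σ P·[cation]ᵢ + Σ P·[anion]ₒ)]
Numerator = 1×9.56 + 0.1×137 + 0.22×15.9 = 26.76
Denominator = 1×97.5 + 0.1×26.3 + 0.22×102 = 122.6
Vm = 25.4 · ln(0.21831) = 25.4 × (-1.5218) = -38.65 mV

-38.7 mV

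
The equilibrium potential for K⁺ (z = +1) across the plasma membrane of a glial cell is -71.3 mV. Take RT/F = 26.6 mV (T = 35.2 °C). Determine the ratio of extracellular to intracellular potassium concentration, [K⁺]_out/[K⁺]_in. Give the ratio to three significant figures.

0.0685

ln([out]/[in]) = E·z/(26.6) = -71.3 × 1 / 26.6 = -2.6805
[out]/[in] = e^(-2.6805) = 0.06853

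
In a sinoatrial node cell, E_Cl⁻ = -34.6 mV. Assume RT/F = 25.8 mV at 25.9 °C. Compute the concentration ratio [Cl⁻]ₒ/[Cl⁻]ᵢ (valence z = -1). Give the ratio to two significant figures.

ln([out]/[in]) = E·z/(25.8) = -34.6 × -1 / 25.8 = 1.3411
[out]/[in] = e^(1.3411) = 3.823

3.8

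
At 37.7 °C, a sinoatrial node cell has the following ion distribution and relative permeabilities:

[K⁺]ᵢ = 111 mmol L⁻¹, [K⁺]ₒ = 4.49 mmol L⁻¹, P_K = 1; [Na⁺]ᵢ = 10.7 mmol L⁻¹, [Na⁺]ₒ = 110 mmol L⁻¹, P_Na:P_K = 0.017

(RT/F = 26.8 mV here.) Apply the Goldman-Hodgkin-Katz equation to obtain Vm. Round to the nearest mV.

Vm = 26.8 · ln[(Σ P·[cation]ₒ + Σ P·[anion]ᵢ) / (Σ P·[cation]ᵢ + Σ P·[anion]ₒ)]
Numerator = 1×4.49 + 0.017×110 = 6.36
Denominator = 1×111 + 0.017×10.7 = 111.2
Vm = 26.8 · ln(0.057204) = 26.8 × (-2.8611) = -76.68 mV

-77 mV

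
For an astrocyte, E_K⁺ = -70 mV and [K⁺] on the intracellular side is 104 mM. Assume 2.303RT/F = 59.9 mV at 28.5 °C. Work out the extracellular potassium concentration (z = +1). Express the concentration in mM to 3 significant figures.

7.05 mM

Nernst: E = (59.9/1) · log₁₀([out]/[in]), so log₁₀([out]/[in]) = -70.0 × 1 / 59.9 = -1.1686.
[out]/[in] = 10^(-1.1686) = 0.06782.
[out] = 0.06782 × 104 = 7.054 mM.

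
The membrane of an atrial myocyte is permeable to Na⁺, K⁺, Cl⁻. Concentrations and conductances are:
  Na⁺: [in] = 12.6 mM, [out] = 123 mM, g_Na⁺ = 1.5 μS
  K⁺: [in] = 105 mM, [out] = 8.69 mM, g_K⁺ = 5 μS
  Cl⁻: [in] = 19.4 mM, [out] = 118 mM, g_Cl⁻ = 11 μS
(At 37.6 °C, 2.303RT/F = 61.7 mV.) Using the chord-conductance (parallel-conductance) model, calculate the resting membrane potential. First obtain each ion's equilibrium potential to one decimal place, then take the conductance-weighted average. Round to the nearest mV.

-44 mV

E_Na⁺ = (61.7/1)·log₁₀(123/12.6) = 61.1 mV
E_K⁺ = (61.7/1)·log₁₀(8.69/105) = -66.8 mV
E_Cl⁻ = (61.7/-1)·log₁₀(118/19.4) = -48.4 mV
Vm = (Σ gᵢEᵢ)/(Σ gᵢ) = (1.5·61.1 + 5·-66.8 + 11·-48.4) / (1.5 + 5 + 11)
= -774.75 / 17.5 = -44.27 mV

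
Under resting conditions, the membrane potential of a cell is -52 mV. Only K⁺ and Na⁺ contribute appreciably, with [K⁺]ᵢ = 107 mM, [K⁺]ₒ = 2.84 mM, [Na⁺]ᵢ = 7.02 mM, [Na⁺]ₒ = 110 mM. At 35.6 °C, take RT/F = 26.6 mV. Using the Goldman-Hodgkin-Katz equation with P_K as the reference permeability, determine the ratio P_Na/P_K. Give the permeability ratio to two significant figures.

0.11

Let α = P_Na/P_K. GHK: Vm = 26.6·ln[(Kₒ + α·Naₒ)/(Kᵢ + α·Naᵢ)].
e^(Vm/26.6) = e^(-52.0/26.6) = 0.14158
So 0.14158·(Kᵢ + α·Naᵢ) = Kₒ + α·Naₒ → α = (0.14158·107.0 − 2.84) / (110.0 − 0.14158·7.02)
α = (15.15 − 2.84) / (110.0 − 0.9939) = 12.31/109 = 0.1129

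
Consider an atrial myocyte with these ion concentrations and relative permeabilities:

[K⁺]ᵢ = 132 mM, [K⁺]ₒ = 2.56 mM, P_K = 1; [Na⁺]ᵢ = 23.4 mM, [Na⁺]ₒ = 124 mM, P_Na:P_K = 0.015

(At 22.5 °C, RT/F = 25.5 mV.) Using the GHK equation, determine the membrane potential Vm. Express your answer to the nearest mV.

-87 mV

Vm = 25.5 · ln[(Σ P·[cation]ₒ + Σ P·[anion]ᵢ) / (Σ P·[cation]ᵢ + Σ P·[anion]ₒ)]
Numerator = 1×2.56 + 0.015×124 = 4.42
Denominator = 1×132 + 0.015×23.4 = 132.4
Vm = 25.5 · ln(0.033396) = 25.5 × (-3.3993) = -86.68 mV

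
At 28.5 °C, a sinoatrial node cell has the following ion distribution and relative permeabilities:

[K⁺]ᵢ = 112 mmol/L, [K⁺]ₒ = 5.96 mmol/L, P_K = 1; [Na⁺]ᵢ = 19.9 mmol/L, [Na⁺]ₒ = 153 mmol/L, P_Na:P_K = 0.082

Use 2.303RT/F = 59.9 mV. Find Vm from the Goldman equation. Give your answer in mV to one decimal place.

Vm = 59.9 · log₁₀[(Σ P·[cation]ₒ + Σ P·[anion]ᵢ) / (Σ P·[cation]ᵢ + Σ P·[anion]ₒ)]
Numerator = 1×5.96 + 0.082×153 = 18.51
Denominator = 1×112 + 0.082×19.9 = 113.6
Vm = 59.9 · log₁₀(0.16286) = 59.9 × (-0.7882) = -47.21 mV

-47.2 mV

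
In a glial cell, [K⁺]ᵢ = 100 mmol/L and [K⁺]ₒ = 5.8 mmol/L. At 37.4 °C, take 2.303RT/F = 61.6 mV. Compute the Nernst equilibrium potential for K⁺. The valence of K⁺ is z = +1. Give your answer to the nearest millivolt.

-76 mV

E = (61.6/z) · log₁₀([K⁺]_out/[K⁺]_in) with z = +1.
= (61.6/1) · log₁₀(5.8/100) = 61.60 · log₁₀(0.058)
= 61.60 · (-1.2366) = -76.17 mV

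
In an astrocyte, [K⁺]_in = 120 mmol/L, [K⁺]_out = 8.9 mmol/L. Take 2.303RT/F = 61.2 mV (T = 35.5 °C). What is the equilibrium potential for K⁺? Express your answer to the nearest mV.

-69 mV

E = (61.2/z) · log₁₀([K⁺]_out/[K⁺]_in) with z = +1.
= (61.2/1) · log₁₀(8.9/120) = 61.20 · log₁₀(0.07417)
= 61.20 · (-1.1298) = -69.14 mV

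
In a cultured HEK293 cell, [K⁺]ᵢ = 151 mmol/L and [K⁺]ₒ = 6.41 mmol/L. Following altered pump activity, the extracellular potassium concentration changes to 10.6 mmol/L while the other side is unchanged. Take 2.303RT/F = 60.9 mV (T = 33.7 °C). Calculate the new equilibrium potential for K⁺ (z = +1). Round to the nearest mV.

After the shift: [K⁺]_out = 10.6, [K⁺]_in = 151 mmol/L.
E_new = (60.9/1)·log₁₀(10.6/151) = 60.90 · (-1.1537) = -70.26 mV

-70 mV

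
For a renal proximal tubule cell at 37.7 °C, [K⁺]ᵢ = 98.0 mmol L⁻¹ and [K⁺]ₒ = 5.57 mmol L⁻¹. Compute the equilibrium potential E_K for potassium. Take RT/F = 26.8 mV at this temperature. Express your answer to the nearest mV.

E = (26.8/z) · ln([K⁺]_out/[K⁺]_in) with z = +1.
= (26.8/1) · ln(5.57/98.0) = 26.80 · ln(0.05684)
= 26.80 · (-2.8676) = -76.85 mV

-77 mV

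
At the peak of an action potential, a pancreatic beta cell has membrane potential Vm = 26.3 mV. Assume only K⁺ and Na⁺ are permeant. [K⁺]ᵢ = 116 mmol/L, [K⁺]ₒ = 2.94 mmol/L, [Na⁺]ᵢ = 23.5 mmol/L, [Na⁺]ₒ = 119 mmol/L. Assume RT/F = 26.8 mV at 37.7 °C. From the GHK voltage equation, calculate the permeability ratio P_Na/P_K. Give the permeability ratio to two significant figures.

Let α = P_Na/P_K. GHK: Vm = 26.8·ln[(Kₒ + α·Naₒ)/(Kᵢ + α·Naᵢ)].
e^(Vm/26.8) = e^(26.3/26.8) = 2.668
So 2.668·(Kᵢ + α·Naᵢ) = Kₒ + α·Naₒ → α = (2.668·116.0 − 2.94) / (119.0 − 2.668·23.5)
α = (309.5 − 2.94) / (119.0 − 62.7) = 306.6/56.3 = 5.445

5.4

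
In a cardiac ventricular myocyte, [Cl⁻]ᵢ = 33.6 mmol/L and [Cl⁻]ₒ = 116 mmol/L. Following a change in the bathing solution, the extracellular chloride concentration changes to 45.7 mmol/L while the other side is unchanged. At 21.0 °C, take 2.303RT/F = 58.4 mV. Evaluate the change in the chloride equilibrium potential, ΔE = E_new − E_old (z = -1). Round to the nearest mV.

24 mV

E_old = (58.4/-1)·log₁₀(116/33.6) = -31.43 mV
E_new = (58.4/-1)·log₁₀(45.7/33.6) = -7.80 mV
ΔE = -7.80 − (-31.43) = 23.63 mV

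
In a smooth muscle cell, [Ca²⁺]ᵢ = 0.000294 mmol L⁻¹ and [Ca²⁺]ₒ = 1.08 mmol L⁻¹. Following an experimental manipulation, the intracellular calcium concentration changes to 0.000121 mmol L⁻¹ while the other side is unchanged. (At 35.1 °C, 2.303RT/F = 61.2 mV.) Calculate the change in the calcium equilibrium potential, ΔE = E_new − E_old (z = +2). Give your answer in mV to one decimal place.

E_old = (61.2/2)·log₁₀(1.08/0.000294) = 109.09 mV
E_new = (61.2/2)·log₁₀(1.08/0.000121) = 120.89 mV
ΔE = 120.89 − (109.09) = 11.80 mV

11.8 mV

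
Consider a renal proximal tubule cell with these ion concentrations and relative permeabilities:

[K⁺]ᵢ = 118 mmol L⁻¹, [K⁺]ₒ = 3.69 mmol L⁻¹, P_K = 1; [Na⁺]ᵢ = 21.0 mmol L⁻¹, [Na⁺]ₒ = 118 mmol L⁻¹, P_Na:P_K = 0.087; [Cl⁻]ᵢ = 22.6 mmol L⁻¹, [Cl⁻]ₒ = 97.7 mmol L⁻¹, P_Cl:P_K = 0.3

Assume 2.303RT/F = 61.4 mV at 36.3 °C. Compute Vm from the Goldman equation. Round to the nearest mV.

Vm = 61.4 · log₁₀[(Σ P·[cation]ₒ + Σ P·[anion]ᵢ) / (Σ P·[cation]ᵢ + Σ P·[anion]ₒ)]
Numerator = 1×3.69 + 0.087×118 + 0.3×22.6 = 20.74
Denominator = 1×118 + 0.087×21.0 + 0.3×97.7 = 149.1
Vm = 61.4 · log₁₀(0.13904) = 61.4 × (-0.8569) = -52.61 mV

-53 mV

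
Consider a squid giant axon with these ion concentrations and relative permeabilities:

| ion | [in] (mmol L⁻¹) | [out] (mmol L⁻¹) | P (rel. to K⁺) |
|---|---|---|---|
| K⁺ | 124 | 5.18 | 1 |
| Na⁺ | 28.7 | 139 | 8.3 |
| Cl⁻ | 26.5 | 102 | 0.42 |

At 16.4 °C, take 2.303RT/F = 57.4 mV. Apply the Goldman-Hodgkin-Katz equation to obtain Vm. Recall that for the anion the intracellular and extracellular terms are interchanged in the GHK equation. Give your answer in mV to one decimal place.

Vm = 57.4 · log₁₀[(Σ P·[cation]ₒ + Σ P·[anion]ᵢ) / (Σ P·[cation]ᵢ + Σ P·[anion]ₒ)]
Numerator = 1×5.18 + 8.3×139 + 0.42×26.5 = 1170
Denominator = 1×124 + 8.3×28.7 + 0.42×102 = 405.1
Vm = 57.4 · log₁₀(2.8886) = 57.4 × (0.4607) = 26.44 mV

26.4 mV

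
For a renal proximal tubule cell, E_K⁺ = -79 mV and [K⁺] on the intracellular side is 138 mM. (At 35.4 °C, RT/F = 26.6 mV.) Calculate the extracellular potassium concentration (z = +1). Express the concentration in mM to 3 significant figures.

Nernst: E = (26.6/1) · ln([out]/[in]), so ln([out]/[in]) = -79.0 × 1 / 26.6 = -2.9699.
[out]/[in] = e^(-2.9699) = 0.05131.
[out] = 0.05131 × 138 = 7.08 mM.

7.08 mM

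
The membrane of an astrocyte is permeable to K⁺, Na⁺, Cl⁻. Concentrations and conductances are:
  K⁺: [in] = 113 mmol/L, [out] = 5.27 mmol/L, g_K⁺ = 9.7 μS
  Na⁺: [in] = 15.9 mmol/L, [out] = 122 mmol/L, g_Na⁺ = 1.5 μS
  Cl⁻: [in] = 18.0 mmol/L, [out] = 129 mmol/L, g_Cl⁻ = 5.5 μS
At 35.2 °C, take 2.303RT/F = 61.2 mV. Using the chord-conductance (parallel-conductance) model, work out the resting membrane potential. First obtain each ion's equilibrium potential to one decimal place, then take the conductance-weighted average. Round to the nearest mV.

-60 mV

E_K⁺ = (61.2/1)·log₁₀(5.27/113) = -81.5 mV
E_Na⁺ = (61.2/1)·log₁₀(122/15.9) = 54.2 mV
E_Cl⁻ = (61.2/-1)·log₁₀(129/18.0) = -52.3 mV
Vm = (Σ gᵢEᵢ)/(Σ gᵢ) = (9.7·-81.5 + 1.5·54.2 + 5.5·-52.3) / (9.7 + 1.5 + 5.5)
= -996.90 / 16.7 = -59.69 mV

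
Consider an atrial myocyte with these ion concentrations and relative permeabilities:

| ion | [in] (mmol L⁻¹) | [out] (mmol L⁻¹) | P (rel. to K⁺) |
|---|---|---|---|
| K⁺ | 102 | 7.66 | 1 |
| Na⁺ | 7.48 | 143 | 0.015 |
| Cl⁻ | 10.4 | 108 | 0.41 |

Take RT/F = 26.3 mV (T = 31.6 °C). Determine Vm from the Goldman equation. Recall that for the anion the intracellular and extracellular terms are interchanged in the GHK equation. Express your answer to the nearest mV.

Vm = 26.3 · ln[(Σ P·[cation]ₒ + Σ P·[anion]ᵢ) / (Σ P·[cation]ᵢ + Σ P·[anion]ₒ)]
Numerator = 1×7.66 + 0.015×143 + 0.41×10.4 = 14.07
Denominator = 1×102 + 0.015×7.48 + 0.41×108 = 146.4
Vm = 26.3 · ln(0.096105) = 26.3 × (-2.3423) = -61.60 mV

-62 mV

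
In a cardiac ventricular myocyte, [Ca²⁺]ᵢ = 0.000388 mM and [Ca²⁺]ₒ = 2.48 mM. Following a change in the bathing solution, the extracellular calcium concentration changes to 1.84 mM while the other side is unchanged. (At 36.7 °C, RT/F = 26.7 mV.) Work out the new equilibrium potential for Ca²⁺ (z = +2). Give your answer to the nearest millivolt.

After the shift: [Ca²⁺]_out = 1.84, [Ca²⁺]_in = 0.000388 mM.
E_new = (26.7/2)·ln(1.84/0.000388) = 13.35 · (8.4643) = 113.00 mV

113 mV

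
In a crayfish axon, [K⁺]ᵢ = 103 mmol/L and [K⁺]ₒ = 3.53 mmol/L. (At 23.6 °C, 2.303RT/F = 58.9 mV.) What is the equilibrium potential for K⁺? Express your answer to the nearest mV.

E = (58.9/z) · log₁₀([K⁺]_out/[K⁺]_in) with z = +1.
= (58.9/1) · log₁₀(3.53/103) = 58.90 · log₁₀(0.03427)
= 58.90 · (-1.4651) = -86.29 mV

-86 mV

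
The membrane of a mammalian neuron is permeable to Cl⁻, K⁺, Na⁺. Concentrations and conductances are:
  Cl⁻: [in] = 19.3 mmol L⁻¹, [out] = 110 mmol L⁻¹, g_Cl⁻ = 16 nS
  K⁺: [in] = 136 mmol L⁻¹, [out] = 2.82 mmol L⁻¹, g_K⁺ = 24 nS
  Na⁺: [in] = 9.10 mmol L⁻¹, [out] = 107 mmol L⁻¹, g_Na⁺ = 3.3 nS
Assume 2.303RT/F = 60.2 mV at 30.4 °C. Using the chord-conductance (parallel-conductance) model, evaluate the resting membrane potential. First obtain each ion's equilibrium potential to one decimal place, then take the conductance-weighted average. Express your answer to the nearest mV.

-68 mV

E_Cl⁻ = (60.2/-1)·log₁₀(110/19.3) = -45.5 mV
E_K⁺ = (60.2/1)·log₁₀(2.82/136) = -101.3 mV
E_Na⁺ = (60.2/1)·log₁₀(107/9.10) = 64.4 mV
Vm = (Σ gᵢEᵢ)/(Σ gᵢ) = (16·-45.5 + 24·-101.3 + 3.3·64.4) / (16 + 24 + 3.3)
= -2946.68 / 43.3 = -68.05 mV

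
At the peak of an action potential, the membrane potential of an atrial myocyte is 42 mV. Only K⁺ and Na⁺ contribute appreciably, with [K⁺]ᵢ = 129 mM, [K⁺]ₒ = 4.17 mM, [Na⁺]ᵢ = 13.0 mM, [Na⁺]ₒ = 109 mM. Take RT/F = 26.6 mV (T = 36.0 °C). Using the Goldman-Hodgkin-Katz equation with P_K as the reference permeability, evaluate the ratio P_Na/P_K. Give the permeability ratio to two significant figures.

14

Let α = P_Na/P_K. GHK: Vm = 26.6·ln[(Kₒ + α·Naₒ)/(Kᵢ + α·Naᵢ)].
e^(Vm/26.6) = e^(42.0/26.6) = 4.8498
So 4.8498·(Kᵢ + α·Naᵢ) = Kₒ + α·Naₒ → α = (4.8498·129.0 − 4.17) / (109.0 − 4.8498·13.0)
α = (625.6 − 4.17) / (109.0 − 63.05) = 621.5/45.95 = 13.52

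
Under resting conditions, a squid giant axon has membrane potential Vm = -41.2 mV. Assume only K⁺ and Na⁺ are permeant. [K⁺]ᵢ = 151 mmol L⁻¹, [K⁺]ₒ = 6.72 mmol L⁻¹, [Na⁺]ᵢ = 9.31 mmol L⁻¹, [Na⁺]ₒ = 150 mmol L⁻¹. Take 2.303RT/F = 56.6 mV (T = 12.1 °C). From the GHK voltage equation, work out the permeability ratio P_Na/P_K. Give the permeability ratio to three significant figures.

Let α = P_Na/P_K. GHK: Vm = 56.6·log₁₀[(Kₒ + α·Naₒ)/(Kᵢ + α·Naᵢ)].
10^(Vm/56.6) = 10^(-41.2/56.6) = 0.1871
So 0.1871·(Kᵢ + α·Naᵢ) = Kₒ + α·Naₒ → α = (0.1871·151.0 − 6.72) / (150.0 − 0.1871·9.31)
α = (28.25 − 6.72) / (150.0 − 1.742) = 21.53/148.3 = 0.1452

0.145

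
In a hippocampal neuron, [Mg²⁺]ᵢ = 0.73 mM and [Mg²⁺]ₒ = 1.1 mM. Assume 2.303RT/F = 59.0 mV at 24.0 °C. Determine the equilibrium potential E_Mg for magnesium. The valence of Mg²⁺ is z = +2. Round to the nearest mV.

5 mV

E = (59.0/z) · log₁₀([Mg²⁺]_out/[Mg²⁺]_in) with z = +2.
= (59.0/2) · log₁₀(1.1/0.73) = 29.50 · log₁₀(1.507)
= 29.50 · (0.1781) = 5.25 mV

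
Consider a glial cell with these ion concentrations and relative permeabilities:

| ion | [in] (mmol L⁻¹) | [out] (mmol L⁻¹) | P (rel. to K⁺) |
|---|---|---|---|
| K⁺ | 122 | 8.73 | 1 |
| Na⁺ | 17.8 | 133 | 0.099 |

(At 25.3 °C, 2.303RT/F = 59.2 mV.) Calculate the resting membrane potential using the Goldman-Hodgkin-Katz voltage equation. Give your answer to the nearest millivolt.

-45 mV

Vm = 59.2 · log₁₀[(Σ P·[cation]ₒ + Σ P·[anion]ᵢ) / (Σ P·[cation]ᵢ + Σ P·[anion]ₒ)]
Numerator = 1×8.73 + 0.099×133 = 21.9
Denominator = 1×122 + 0.099×17.8 = 123.8
Vm = 59.2 · log₁₀(0.17693) = 59.2 × (-0.7522) = -44.53 mV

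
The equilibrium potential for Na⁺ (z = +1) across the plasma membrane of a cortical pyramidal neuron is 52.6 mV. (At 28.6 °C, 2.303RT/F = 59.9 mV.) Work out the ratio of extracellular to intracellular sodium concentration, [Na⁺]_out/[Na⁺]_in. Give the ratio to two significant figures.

7.6

log₁₀([out]/[in]) = E·z/(59.9) = 52.6 × 1 / 59.9 = 0.8781
[out]/[in] = 10^(0.8781) = 7.553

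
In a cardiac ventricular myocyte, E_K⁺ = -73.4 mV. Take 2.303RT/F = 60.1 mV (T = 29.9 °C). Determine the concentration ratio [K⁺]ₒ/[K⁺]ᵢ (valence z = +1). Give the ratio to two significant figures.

0.060

log₁₀([out]/[in]) = E·z/(60.1) = -73.4 × 1 / 60.1 = -1.2213
[out]/[in] = 10^(-1.2213) = 0.06008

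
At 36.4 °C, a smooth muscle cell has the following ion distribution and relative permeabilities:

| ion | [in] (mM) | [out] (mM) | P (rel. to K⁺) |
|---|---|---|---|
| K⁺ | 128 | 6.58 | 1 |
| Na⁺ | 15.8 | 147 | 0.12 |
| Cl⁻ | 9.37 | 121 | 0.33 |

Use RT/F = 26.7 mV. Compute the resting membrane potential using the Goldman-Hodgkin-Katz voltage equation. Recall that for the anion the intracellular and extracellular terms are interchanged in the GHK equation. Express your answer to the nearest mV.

Vm = 26.7 · ln[(Σ P·[cation]ₒ + Σ P·[anion]ᵢ) / (Σ P·[cation]ᵢ + Σ P·[anion]ₒ)]
Numerator = 1×6.58 + 0.12×147 + 0.33×9.37 = 27.31
Denominator = 1×128 + 0.12×15.8 + 0.33×121 = 169.8
Vm = 26.7 · ln(0.16082) = 26.7 × (-1.8274) = -48.79 mV

-49 mV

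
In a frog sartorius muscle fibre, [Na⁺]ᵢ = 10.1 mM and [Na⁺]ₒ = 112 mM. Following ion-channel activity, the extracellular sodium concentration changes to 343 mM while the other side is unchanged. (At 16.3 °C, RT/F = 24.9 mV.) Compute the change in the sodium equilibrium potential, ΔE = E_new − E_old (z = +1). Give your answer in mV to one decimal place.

E_old = (24.9/1)·ln(112/10.1) = 59.91 mV
E_new = (24.9/1)·ln(343/10.1) = 87.78 mV
ΔE = 87.78 − (59.91) = 27.87 mV

27.9 mV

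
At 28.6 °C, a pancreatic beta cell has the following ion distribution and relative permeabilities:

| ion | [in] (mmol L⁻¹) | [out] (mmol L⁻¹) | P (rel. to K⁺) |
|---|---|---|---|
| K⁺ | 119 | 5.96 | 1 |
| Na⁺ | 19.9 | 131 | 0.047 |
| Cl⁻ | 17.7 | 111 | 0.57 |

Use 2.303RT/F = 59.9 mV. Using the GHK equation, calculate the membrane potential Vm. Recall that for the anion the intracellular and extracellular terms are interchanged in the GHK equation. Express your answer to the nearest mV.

-55 mV

Vm = 59.9 · log₁₀[(Σ P·[cation]ₒ + Σ P·[anion]ᵢ) / (Σ P·[cation]ᵢ + Σ P·[anion]ₒ)]
Numerator = 1×5.96 + 0.047×131 + 0.57×17.7 = 22.21
Denominator = 1×119 + 0.047×19.9 + 0.57×111 = 183.2
Vm = 59.9 · log₁₀(0.12121) = 59.9 × (-0.9165) = -54.90 mV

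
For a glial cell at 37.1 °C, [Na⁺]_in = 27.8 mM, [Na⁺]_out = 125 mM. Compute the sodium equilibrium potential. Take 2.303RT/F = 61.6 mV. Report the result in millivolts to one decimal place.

E = (61.6/z) · log₁₀([Na⁺]_out/[Na⁺]_in) with z = +1.
= (61.6/1) · log₁₀(125/27.8) = 61.60 · log₁₀(4.496)
= 61.60 · (0.6529) = 40.22 mV

40.2 mV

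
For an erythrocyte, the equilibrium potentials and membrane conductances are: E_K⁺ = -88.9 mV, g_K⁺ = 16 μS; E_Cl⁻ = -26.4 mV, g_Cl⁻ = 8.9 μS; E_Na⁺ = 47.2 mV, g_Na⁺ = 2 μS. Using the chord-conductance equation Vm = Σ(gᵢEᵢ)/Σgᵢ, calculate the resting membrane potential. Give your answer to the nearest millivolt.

-58 mV

Σ gᵢEᵢ = 16·(-88.9) + 8.9·(-26.4) + 2·(47.2) = -1562.96
Σ gᵢ = 16 + 8.9 + 2 = 26.9
Vm = -1562.96 / 26.9 = -58.10 mV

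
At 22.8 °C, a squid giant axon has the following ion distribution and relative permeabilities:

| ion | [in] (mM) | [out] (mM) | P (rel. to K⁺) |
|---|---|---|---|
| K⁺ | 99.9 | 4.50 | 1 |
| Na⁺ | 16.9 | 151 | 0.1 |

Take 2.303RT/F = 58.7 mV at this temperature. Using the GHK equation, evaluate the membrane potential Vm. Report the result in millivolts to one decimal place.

-41.9 mV

Vm = 58.7 · log₁₀[(Σ P·[cation]ₒ + Σ P·[anion]ᵢ) / (Σ P·[cation]ᵢ + Σ P·[anion]ₒ)]
Numerator = 1×4.50 + 0.1×151 = 19.6
Denominator = 1×99.9 + 0.1×16.9 = 101.6
Vm = 58.7 · log₁₀(0.19293) = 58.7 × (-0.7146) = -41.95 mV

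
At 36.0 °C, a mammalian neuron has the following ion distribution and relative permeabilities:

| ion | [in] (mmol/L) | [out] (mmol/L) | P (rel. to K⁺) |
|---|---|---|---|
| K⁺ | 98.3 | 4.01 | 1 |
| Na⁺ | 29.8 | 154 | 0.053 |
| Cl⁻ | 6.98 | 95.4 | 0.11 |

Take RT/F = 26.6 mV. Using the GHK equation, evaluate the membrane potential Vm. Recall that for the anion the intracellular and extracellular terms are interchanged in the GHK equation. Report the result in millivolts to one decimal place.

-57.0 mV

Vm = 26.6 · ln[(Σ P·[cation]ₒ + Σ P·[anion]ᵢ) / (Σ P·[cation]ᵢ + Σ P·[anion]ₒ)]
Numerator = 1×4.01 + 0.053×154 + 0.11×6.98 = 12.94
Denominator = 1×98.3 + 0.053×29.8 + 0.11×95.4 = 110.4
Vm = 26.6 · ln(0.11724) = 26.6 × (-2.1436) = -57.02 mV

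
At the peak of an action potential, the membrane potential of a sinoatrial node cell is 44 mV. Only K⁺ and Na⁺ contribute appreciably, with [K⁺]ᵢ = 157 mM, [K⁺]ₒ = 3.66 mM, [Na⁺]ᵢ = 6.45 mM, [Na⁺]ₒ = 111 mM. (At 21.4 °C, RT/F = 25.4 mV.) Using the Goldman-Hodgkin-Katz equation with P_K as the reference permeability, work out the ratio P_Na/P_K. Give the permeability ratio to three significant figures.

Let α = P_Na/P_K. GHK: Vm = 25.4·ln[(Kₒ + α·Naₒ)/(Kᵢ + α·Naᵢ)].
e^(Vm/25.4) = e^(44.0/25.4) = 5.6535
So 5.6535·(Kᵢ + α·Naᵢ) = Kₒ + α·Naₒ → α = (5.6535·157.0 − 3.66) / (111.0 − 5.6535·6.45)
α = (887.6 − 3.66) / (111.0 − 36.47) = 883.9/74.53 = 11.86

11.9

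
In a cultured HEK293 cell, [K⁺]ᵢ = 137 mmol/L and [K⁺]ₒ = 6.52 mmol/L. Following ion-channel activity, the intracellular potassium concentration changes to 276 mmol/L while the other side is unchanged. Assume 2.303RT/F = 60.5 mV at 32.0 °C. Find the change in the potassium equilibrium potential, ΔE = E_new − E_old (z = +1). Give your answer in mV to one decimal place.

-18.4 mV

E_old = (60.5/1)·log₁₀(6.52/137) = -80.01 mV
E_new = (60.5/1)·log₁₀(6.52/276) = -98.41 mV
ΔE = -98.41 − (-80.01) = -18.40 mV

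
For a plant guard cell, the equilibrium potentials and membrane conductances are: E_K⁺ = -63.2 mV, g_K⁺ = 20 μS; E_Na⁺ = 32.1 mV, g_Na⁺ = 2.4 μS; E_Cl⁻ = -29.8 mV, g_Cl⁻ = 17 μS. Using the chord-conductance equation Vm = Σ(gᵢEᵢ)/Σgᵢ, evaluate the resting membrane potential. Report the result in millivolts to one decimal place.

-43.0 mV

Σ gᵢEᵢ = 20·(-63.2) + 2.4·(32.1) + 17·(-29.8) = -1693.56
Σ gᵢ = 20 + 2.4 + 17 = 39.4
Vm = -1693.56 / 39.4 = -42.98 mV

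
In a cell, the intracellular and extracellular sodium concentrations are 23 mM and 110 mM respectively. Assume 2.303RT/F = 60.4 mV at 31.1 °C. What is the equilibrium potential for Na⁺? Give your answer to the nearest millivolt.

41 mV

E = (60.4/z) · log₁₀([Na⁺]_out/[Na⁺]_in) with z = +1.
= (60.4/1) · log₁₀(110/23) = 60.40 · log₁₀(4.783)
= 60.40 · (0.6797) = 41.05 mV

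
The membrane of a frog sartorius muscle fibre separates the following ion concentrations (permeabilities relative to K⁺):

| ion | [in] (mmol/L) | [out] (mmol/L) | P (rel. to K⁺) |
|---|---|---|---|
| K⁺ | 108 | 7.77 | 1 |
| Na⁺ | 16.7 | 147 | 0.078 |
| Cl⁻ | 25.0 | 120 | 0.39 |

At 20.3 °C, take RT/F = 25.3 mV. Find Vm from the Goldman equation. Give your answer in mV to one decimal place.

Vm = 25.3 · ln[(Σ P·[cation]ₒ + Σ P·[anion]ᵢ) / (Σ P·[cation]ᵢ + Σ P·[anion]ₒ)]
Numerator = 1×7.77 + 0.078×147 + 0.39×25.0 = 28.99
Denominator = 1×108 + 0.078×16.7 + 0.39×120 = 156.1
Vm = 25.3 · ln(0.18569) = 25.3 × (-1.6837) = -42.60 mV

-42.6 mV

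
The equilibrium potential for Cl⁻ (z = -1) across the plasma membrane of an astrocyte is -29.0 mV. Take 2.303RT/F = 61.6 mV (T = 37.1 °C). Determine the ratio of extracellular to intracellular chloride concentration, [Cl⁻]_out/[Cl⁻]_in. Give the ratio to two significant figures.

log₁₀([out]/[in]) = E·z/(61.6) = -29.0 × -1 / 61.6 = 0.4708
[out]/[in] = 10^(0.4708) = 2.957

3.0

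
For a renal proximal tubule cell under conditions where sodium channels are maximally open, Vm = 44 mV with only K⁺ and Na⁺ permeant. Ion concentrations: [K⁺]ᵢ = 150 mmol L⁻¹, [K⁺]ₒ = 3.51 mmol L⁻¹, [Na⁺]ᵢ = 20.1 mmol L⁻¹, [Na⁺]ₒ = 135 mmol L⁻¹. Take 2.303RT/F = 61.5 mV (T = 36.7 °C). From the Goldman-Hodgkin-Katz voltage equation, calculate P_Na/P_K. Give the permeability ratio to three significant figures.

25.3

Let α = P_Na/P_K. GHK: Vm = 61.5·log₁₀[(Kₒ + α·Naₒ)/(Kᵢ + α·Naᵢ)].
10^(Vm/61.5) = 10^(44.0/61.5) = 5.1933
So 5.1933·(Kᵢ + α·Naᵢ) = Kₒ + α·Naₒ → α = (5.1933·150.0 − 3.51) / (135.0 − 5.1933·20.1)
α = (779 − 3.51) / (135.0 − 104.4) = 775.5/30.61 = 25.33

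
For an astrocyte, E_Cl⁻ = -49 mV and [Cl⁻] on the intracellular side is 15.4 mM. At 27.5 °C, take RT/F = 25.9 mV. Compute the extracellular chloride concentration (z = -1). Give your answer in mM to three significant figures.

Nernst: E = (25.9/-1) · ln([out]/[in]), so ln([out]/[in]) = -49.0 × -1 / 25.9 = 1.8919.
[out]/[in] = e^(1.8919) = 6.632.
[out] = 6.632 × 15.4 = 102.1 mM.

102 mM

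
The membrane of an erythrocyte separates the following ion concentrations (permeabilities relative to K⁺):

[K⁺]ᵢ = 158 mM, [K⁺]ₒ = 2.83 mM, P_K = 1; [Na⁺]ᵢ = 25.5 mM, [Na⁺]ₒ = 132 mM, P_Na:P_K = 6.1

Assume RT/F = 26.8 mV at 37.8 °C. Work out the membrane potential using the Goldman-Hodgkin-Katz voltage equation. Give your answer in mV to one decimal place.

Vm = 26.8 · ln[(Σ P·[cation]ₒ + Σ P·[anion]ᵢ) / (Σ P·[cation]ᵢ + Σ P·[anion]ₒ)]
Numerator = 1×2.83 + 6.1×132 = 808
Denominator = 1×158 + 6.1×25.5 = 313.5
Vm = 26.8 · ln(2.577) = 26.8 × (0.9466) = 25.37 mV

25.4 mV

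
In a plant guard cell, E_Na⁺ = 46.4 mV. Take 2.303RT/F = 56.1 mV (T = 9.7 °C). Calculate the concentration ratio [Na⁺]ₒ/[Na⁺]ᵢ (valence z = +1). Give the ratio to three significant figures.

6.72

log₁₀([out]/[in]) = E·z/(56.1) = 46.4 × 1 / 56.1 = 0.8271
[out]/[in] = 10^(0.8271) = 6.716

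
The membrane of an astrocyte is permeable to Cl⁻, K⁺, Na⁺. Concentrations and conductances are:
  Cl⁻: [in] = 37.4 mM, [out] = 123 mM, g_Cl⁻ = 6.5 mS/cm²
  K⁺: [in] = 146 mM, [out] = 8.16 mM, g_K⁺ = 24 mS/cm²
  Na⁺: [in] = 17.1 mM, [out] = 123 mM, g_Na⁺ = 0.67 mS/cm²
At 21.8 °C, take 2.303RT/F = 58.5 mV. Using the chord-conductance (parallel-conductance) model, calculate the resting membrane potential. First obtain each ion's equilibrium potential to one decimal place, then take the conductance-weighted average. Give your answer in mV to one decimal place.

E_Cl⁻ = (58.5/-1)·log₁₀(123/37.4) = -30.2 mV
E_K⁺ = (58.5/1)·log₁₀(8.16/146) = -73.3 mV
E_Na⁺ = (58.5/1)·log₁₀(123/17.1) = 50.1 mV
Vm = (Σ gᵢEᵢ)/(Σ gᵢ) = (6.5·-30.2 + 24·-73.3 + 0.67·50.1) / (6.5 + 24 + 0.67)
= -1921.93 / 31.17 = -61.66 mV

-61.7 mV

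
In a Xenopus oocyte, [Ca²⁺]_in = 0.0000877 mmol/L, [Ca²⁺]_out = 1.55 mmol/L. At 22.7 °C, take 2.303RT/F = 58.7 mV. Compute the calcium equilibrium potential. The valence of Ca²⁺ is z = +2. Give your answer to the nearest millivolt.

125 mV

E = (58.7/z) · log₁₀([Ca²⁺]_out/[Ca²⁺]_in) with z = +2.
= (58.7/2) · log₁₀(1.55/0.0000877) = 29.35 · log₁₀(1.767e+04)
= 29.35 · (4.2473) = 124.66 mV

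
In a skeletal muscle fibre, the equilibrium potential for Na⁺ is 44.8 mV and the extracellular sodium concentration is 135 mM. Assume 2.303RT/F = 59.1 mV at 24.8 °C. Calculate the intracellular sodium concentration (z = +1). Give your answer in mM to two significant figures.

Nernst: E = (59.1/1) · log₁₀([out]/[in]), so log₁₀([out]/[in]) = 44.8 × 1 / 59.1 = 0.7580.
[out]/[in] = 10^(0.7580) = 5.728.
[in] = 135 / 5.728 = 23.57 mM.

24 mM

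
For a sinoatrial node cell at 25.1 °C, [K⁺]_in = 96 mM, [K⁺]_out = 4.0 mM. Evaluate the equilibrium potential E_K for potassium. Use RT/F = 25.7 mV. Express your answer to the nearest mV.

-82 mV

E = (25.7/z) · ln([K⁺]_out/[K⁺]_in) with z = +1.
= (25.7/1) · ln(4.0/96) = 25.70 · ln(0.04167)
= 25.70 · (-3.1781) = -81.68 mV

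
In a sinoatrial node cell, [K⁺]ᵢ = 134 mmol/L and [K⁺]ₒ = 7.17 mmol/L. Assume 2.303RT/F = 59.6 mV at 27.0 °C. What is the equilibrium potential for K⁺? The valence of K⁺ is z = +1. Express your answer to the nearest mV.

E = (59.6/z) · log₁₀([K⁺]_out/[K⁺]_in) with z = +1.
= (59.6/1) · log₁₀(7.17/134) = 59.60 · log₁₀(0.05351)
= 59.60 · (-1.2716) = -75.79 mV

-76 mV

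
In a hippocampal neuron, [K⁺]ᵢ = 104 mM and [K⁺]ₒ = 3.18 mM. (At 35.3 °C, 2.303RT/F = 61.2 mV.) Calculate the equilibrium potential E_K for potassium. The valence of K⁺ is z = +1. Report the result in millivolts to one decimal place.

E = (61.2/z) · log₁₀([K⁺]_out/[K⁺]_in) with z = +1.
= (61.2/1) · log₁₀(3.18/104) = 61.20 · log₁₀(0.03058)
= 61.20 · (-1.5146) = -92.69 mV

-92.7 mV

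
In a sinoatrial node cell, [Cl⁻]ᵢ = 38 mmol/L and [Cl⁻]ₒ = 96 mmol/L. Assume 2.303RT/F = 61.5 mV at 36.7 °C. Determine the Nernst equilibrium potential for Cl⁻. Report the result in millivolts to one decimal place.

-24.8 mV

E = (61.5/z) · log₁₀([Cl⁻]_out/[Cl⁻]_in) with z = -1.
For an anion, dividing by z = -1 reverses the sign.
= (61.5/-1) · log₁₀(96/38) = -61.50 · log₁₀(2.526)
= -61.50 · (0.4025) = -24.75 mV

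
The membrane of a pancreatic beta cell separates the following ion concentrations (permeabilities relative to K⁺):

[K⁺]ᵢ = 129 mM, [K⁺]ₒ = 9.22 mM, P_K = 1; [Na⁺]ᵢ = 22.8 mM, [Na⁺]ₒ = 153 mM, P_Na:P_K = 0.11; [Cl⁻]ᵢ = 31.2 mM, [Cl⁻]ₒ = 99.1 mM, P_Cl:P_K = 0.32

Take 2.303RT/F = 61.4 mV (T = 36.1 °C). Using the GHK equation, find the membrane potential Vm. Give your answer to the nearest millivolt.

-40 mV

Vm = 61.4 · log₁₀[(Σ P·[cation]ₒ + Σ P·[anion]ᵢ) / (Σ P·[cation]ᵢ + Σ P·[anion]ₒ)]
Numerator = 1×9.22 + 0.11×153 + 0.32×31.2 = 36.03
Denominator = 1×129 + 0.11×22.8 + 0.32×99.1 = 163.2
Vm = 61.4 · log₁₀(0.22077) = 61.4 × (-0.6561) = -40.28 mV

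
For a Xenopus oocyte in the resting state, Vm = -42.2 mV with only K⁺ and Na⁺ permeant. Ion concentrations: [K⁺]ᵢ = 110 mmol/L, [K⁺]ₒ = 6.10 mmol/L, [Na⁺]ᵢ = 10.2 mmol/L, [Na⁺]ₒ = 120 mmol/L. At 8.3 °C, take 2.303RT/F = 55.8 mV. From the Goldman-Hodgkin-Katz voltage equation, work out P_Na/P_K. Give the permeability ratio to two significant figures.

0.11

Let α = P_Na/P_K. GHK: Vm = 55.8·log₁₀[(Kₒ + α·Naₒ)/(Kᵢ + α·Naᵢ)].
10^(Vm/55.8) = 10^(-42.2/55.8) = 0.17528
So 0.17528·(Kᵢ + α·Naᵢ) = Kₒ + α·Naₒ → α = (0.17528·110.0 − 6.1) / (120.0 − 0.17528·10.2)
α = (19.28 − 6.1) / (120.0 − 1.788) = 13.18/118.2 = 0.1115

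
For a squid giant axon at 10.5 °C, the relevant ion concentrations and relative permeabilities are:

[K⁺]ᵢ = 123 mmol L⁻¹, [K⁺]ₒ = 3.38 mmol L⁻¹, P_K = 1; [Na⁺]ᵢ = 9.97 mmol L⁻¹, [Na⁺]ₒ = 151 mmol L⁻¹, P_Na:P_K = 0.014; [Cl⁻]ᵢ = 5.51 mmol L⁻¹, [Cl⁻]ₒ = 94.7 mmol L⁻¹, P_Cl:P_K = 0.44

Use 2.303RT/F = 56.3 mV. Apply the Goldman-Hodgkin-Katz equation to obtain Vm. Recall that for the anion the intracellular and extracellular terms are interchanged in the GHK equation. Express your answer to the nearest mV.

-74 mV

Vm = 56.3 · log₁₀[(Σ P·[cation]ₒ + Σ P·[anion]ᵢ) / (Σ P·[cation]ᵢ + Σ P·[anion]ₒ)]
Numerator = 1×3.38 + 0.014×151 + 0.44×5.51 = 7.918
Denominator = 1×123 + 0.014×9.97 + 0.44×94.7 = 164.8
Vm = 56.3 · log₁₀(0.048046) = 56.3 × (-1.3183) = -74.22 mV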